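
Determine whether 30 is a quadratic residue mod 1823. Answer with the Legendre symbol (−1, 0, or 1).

-1

Pull out 2: since 1823 ≡ 7 (mod 8), (2/1823) = +1.
Reciprocity: 15 ≡ 3 and 1823 ≡ 3 (mod 4), so (15/1823) = −(1823/15).
Reduce top mod 15: now compute (8/15).
Pull out 2^3: since 15 ≡ 7 (mod 8), (2/15) = +1, so (2/15)^3 = +1.
Reached (1/15) = 1. Collecting the sign flips along the way, the symbol is -1.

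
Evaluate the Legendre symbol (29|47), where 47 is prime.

-1

Euler's criterion: (29/47) ≡ 29^23 (mod 47).
29^2 ≡ 42 (mod 47)
29^4 ≡ 25 (mod 47)
29^8 ≡ 14 (mod 47)
29^16 ≡ 8 (mod 47)
29^23 = 29^(16+4+2+1) ≡ 46 (mod 47).
Result is 46 ≡ −1, so (29/47) = −1.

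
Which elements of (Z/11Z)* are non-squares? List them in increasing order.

2,6,7,8,10

Square k = 1,…,5 (k and 11−k give the same square):
1²=1, 2²=4, 3²=9, 4²≡5, 5²≡3 (mod 11).
The residues are {1, 3, 4, 5, 9}; the non-residues are the remaining 5 nonzero classes.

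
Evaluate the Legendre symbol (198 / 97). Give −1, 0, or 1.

1

First reduce: 198 ≡ 4 (mod 97).
Pull out 2^2: since 97 ≡ 1 (mod 8), (2/97) = +1, so (2/97)^2 = +1.
Reached (1/97) = 1. Collecting the sign flips along the way, the symbol is +1.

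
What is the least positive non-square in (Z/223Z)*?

(2/223) = +1, so 2 is a residue.
(3/223) = −1, so 3 is the smallest positive non-residue mod 223.

3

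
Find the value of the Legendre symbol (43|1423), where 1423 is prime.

Reciprocity: 43 ≡ 3 and 1423 ≡ 3 (mod 4), so (43/1423) = −(1423/43).
Reduce top mod 43: now compute (4/43).
Pull out 2^2: since 43 ≡ 3 (mod 8), (2/43) = -1, so (2/43)^2 = +1.
Reached (1/43) = 1. Collecting the sign flips along the way, the symbol is -1.

-1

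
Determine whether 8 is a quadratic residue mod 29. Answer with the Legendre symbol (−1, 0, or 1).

Pull out 2^3: since 29 ≡ 5 (mod 8), (2/29) = -1, so (2/29)^3 = -1.
Reached (1/29) = 1. Collecting the sign flips along the way, the symbol is -1.

-1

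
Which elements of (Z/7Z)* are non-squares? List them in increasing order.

3,5,6

Square k = 1,…,3 (k and 7−k give the same square):
1²=1, 2²=4, 3²≡2 (mod 7).
The residues are {1, 2, 4}; the non-residues are the remaining 3 nonzero classes.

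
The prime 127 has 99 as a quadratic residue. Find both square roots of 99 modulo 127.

Since 127 ≡ 3 (mod 4), a square root of 99 is 99^((127+1)/4) = 99^32 mod 127.
Repeated squaring: 99^2≡22, 99^4≡103, 99^8≡68, 99^16≡52, 99^32≡37 (mod 127).
99^32 = 99^(32) ≡ 37 (mod 127).
Check: 37² = 1369 ≡ 99 (mod 127). The two roots are 37 and 90.

37, 90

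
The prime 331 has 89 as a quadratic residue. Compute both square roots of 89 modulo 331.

163, 168

Since 331 ≡ 3 (mod 4), a square root of 89 is 89^((331+1)/4) = 89^83 mod 331.
Repeated squaring: 89^2≡308, 89^4≡198, 89^8≡146, 89^16≡132, 89^32≡212, 89^64≡259 (mod 331).
89^83 = 89^(64+16+2+1) ≡ 163 (mod 331).
Check: 163² = 26569 ≡ 89 (mod 331). The two roots are 163 and 168.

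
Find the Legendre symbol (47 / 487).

-1

Euler's criterion: (47/487) ≡ 47^243 (mod 487).
47^2 ≡ 261 (mod 487)
47^4 ≡ 428 (mod 487)
47^8 ≡ 72 (mod 487)
47^16 ≡ 314 (mod 487)
47^32 ≡ 222 (mod 487)
47^64 ≡ 97 (mod 487)
47^128 ≡ 156 (mod 487)
47^243 = 47^(128+64+32+16+2+1) ≡ 486 (mod 487).
Result is 486 ≡ −1, so (47/487) = −1.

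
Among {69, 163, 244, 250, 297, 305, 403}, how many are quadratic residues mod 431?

7

(69/431) = +1 → QR.
(163/431) = +1 → QR.
(244/431) = +1 → QR.
(250/431) = +1 → QR.
(297/431) = +1 → QR.
(305/431) = +1 → QR.
(403/431) = +1 → QR.
Total quadratic residues among the 7: 7.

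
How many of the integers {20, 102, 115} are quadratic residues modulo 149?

(20/149) = +1 → QR.
(102/149) = +1 → QR.
(115/149) = -1 → non-residue.
Total quadratic residues among the 3: 2.

2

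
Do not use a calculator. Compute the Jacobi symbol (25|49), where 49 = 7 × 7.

Reciprocity: 25 ≡ 1 and 49 ≡ 1 (mod 4), so (25/49) = +(49/25).
Reduce top mod 25: now compute (24/25).
Pull out 2^3: since 25 ≡ 1 (mod 8), (2/25) = +1, so (2/25)^3 = +1.
Reciprocity: 3 ≡ 3 and 25 ≡ 1 (mod 4), so (3/25) = +(25/3).
Reduce top mod 3: now compute (1/3).
Reached (1/3) = 1. Collecting the sign flips along the way, the symbol is +1.

1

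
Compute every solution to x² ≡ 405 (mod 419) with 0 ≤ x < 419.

50, 369

Since 419 ≡ 3 (mod 4), a square root of 405 is 405^((419+1)/4) = 405^105 mod 419.
Repeated squaring: 405^2≡196, 405^4≡287, 405^8≡245, 405^16≡108, 405^32≡351, 405^64≡15 (mod 419).
405^105 = 405^(64+32+8+1) ≡ 369 (mod 419).
Check: 369² = 136161 ≡ 405 (mod 419). The two roots are 50 and 369.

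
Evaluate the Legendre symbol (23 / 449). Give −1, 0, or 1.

Euler's criterion: (23/449) ≡ 23^224 (mod 449).
23^2 ≡ 80 (mod 449)
23^4 ≡ 114 (mod 449)
23^8 ≡ 424 (mod 449)
23^16 ≡ 176 (mod 449)
23^32 ≡ 444 (mod 449)
23^64 ≡ 25 (mod 449)
23^128 ≡ 176 (mod 449)
23^224 = 23^(128+64+32) ≡ 1 (mod 449).
Result is 1, so (23/449) = 1.

1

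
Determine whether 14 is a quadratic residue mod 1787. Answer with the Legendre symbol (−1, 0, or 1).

1

Pull out 2: since 1787 ≡ 3 (mod 8), (2/1787) = -1.
Reciprocity: 7 ≡ 3 and 1787 ≡ 3 (mod 4), so (7/1787) = −(1787/7).
Reduce top mod 7: now compute (2/7).
Pull out 2: since 7 ≡ 7 (mod 8), (2/7) = +1.
Reached (1/7) = 1. Collecting the sign flips along the way, the symbol is +1.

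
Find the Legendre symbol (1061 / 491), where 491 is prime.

First reduce: 1061 ≡ 79 (mod 491).
Reciprocity: 79 ≡ 3 and 491 ≡ 3 (mod 4), so (79/491) = −(491/79).
Reduce top mod 79: now compute (17/79).
Reciprocity: 17 ≡ 1 and 79 ≡ 3 (mod 4), so (17/79) = +(79/17).
Reduce top mod 17: now compute (11/17).
Reciprocity: 11 ≡ 3 and 17 ≡ 1 (mod 4), so (11/17) = +(17/11).
Reduce top mod 11: now compute (6/11).
Pull out 2: since 11 ≡ 3 (mod 8), (2/11) = -1.
Reciprocity: 3 ≡ 3 and 11 ≡ 3 (mod 4), so (3/11) = −(11/3).
Reduce top mod 3: now compute (2/3).
Pull out 2: since 3 ≡ 3 (mod 8), (2/3) = -1.
Reached (1/3) = 1. Collecting the sign flips along the way, the symbol is +1.

1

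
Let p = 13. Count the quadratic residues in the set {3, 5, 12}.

(3/13) = +1 → QR.
(5/13) = -1 → non-residue.
(12/13) = +1 → QR.
Total quadratic residues among the 3: 2.

2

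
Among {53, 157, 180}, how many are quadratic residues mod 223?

(53/223) = +1 → QR.
(157/223) = -1 → non-residue.
(180/223) = -1 → non-residue.
Total quadratic residues among the 3: 1.

1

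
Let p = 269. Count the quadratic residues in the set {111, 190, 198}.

1

(111/269) = -1 → non-residue.
(190/269) = +1 → QR.
(198/269) = -1 → non-residue.
Total quadratic residues among the 3: 1.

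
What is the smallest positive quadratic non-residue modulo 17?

3

(2/17) = +1, so 2 is a residue.
(3/17) = −1, so 3 is the smallest positive non-residue mod 17.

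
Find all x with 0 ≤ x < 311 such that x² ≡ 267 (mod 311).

Since 311 ≡ 3 (mod 4), a square root of 267 is 267^((311+1)/4) = 267^78 mod 311.
Repeated squaring: 267^2≡70, 267^4≡235, 267^8≡178, 267^16≡273, 267^32≡200, 267^64≡192 (mod 311).
267^78 = 267^(64+8+4+2) ≡ 189 (mod 311).
Check: 189² = 35721 ≡ 267 (mod 311). The two roots are 122 and 189.

122, 189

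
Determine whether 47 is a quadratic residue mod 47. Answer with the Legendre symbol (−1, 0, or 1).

0

First reduce: 47 ≡ 0 (mod 47).
Top reduces to 0: gcd > 1, so the symbol is 0.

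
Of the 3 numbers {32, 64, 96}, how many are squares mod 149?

2

(32/149) = -1 → non-residue.
(64/149) = +1 → QR.
(96/149) = +1 → QR.
Total quadratic residues among the 3: 2.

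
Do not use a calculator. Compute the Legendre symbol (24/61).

-1

Pull out 2^3: since 61 ≡ 5 (mod 8), (2/61) = -1, so (2/61)^3 = -1.
Reciprocity: 3 ≡ 3 and 61 ≡ 1 (mod 4), so (3/61) = +(61/3).
Reduce top mod 3: now compute (1/3).
Reached (1/3) = 1. Collecting the sign flips along the way, the symbol is -1.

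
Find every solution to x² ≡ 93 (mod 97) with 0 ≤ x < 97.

44, 53

97 ≡ 1 (mod 4), so we find a root by search.
Trying successive values, 44² = 1936 ≡ 93 (mod 97). The other root is 97 − 44 = 53.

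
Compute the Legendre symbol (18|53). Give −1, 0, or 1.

Pull out 2: since 53 ≡ 5 (mod 8), (2/53) = -1.
Reciprocity: 9 ≡ 1 and 53 ≡ 1 (mod 4), so (9/53) = +(53/9).
Reduce top mod 9: now compute (8/9).
Pull out 2^3: since 9 ≡ 1 (mod 8), (2/9) = +1, so (2/9)^3 = +1.
Reached (1/9) = 1. Collecting the sign flips along the way, the symbol is -1.

-1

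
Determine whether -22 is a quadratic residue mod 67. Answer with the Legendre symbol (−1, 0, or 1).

-1

Euler's criterion: (-22/67) ≡ 45^33 (mod 67).
45^2 ≡ 15 (mod 67)
45^4 ≡ 24 (mod 67)
45^8 ≡ 40 (mod 67)
45^16 ≡ 59 (mod 67)
45^32 ≡ 64 (mod 67)
45^33 = 45^(32+1) ≡ 66 (mod 67).
Result is 66 ≡ −1, so (-22/67) = −1.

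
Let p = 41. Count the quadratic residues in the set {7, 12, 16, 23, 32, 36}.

4

(7/41) = -1 → non-residue.
(12/41) = -1 → non-residue.
(16/41) = +1 → QR.
(23/41) = +1 → QR.
(32/41) = +1 → QR.
(36/41) = +1 → QR.
Total quadratic residues among the 6: 4.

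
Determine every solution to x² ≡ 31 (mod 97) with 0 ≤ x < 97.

15, 82

97 ≡ 1 (mod 4), so we find a root by search.
Trying successive values, 15² = 225 ≡ 31 (mod 97). The other root is 97 − 15 = 82.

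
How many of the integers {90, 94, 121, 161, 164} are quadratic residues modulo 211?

(90/211) = -1 → non-residue.
(94/211) = -1 → non-residue.
(121/211) = +1 → QR.
(161/211) = +1 → QR.
(164/211) = -1 → non-residue.
Total quadratic residues among the 5: 2.

2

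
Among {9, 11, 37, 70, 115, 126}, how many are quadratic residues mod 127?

(9/127) = +1 → QR.
(11/127) = +1 → QR.
(37/127) = +1 → QR.
(70/127) = +1 → QR.
(115/127) = +1 → QR.
(126/127) = -1 → non-residue.
Total quadratic residues among the 6: 5.

5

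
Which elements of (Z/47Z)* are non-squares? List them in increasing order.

Square k = 1,…,23 (k and 47−k give the same square):
1²=1, 2²=4, 3²=9, 4²=16, 5²=25, 6²=36, 7²≡2, 8²≡17, 9²≡34, 10²≡6, 11²≡27, 12²≡3, 13²≡28, 14²≡8, 15²≡37, 16²≡21, 17²≡7, 18²≡42, 19²≡32, 20²≡24, 21²≡18, 22²≡14, 23²≡12 (mod 47).
The residues are {1, 2, 3, 4, 6, 7, 8, 9, 12, 14, 16, 17, 18, 21, 24, 25, 27, 28, 32, 34, 36, 37, 42}; the non-residues are the remaining 23 nonzero classes.

5,10,11,13,15,19,20,22,23,26,29,30,31,33,35,38,39,40,41,43,44,45,46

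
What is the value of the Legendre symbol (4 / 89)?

1

Pull out 2^2: since 89 ≡ 1 (mod 8), (2/89) = +1, so (2/89)^2 = +1.
Reached (1/89) = 1. Collecting the sign flips along the way, the symbol is +1.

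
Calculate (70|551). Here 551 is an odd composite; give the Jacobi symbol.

Pull out 2: since 551 ≡ 7 (mod 8), (2/551) = +1.
Reciprocity: 35 ≡ 3 and 551 ≡ 3 (mod 4), so (35/551) = −(551/35).
Reduce top mod 35: now compute (26/35).
Pull out 2: since 35 ≡ 3 (mod 8), (2/35) = -1.
Reciprocity: 13 ≡ 1 and 35 ≡ 3 (mod 4), so (13/35) = +(35/13).
Reduce top mod 13: now compute (9/13).
Reciprocity: 9 ≡ 1 and 13 ≡ 1 (mod 4), so (9/13) = +(13/9).
Reduce top mod 9: now compute (4/9).
Pull out 2^2: since 9 ≡ 1 (mod 8), (2/9) = +1, so (2/9)^2 = +1.
Reached (1/9) = 1. Collecting the sign flips along the way, the symbol is +1.

1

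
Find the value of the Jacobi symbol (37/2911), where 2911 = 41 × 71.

Reciprocity: 37 ≡ 1 and 2911 ≡ 3 (mod 4), so (37/2911) = +(2911/37).
Reduce top mod 37: now compute (25/37).
Reciprocity: 25 ≡ 1 and 37 ≡ 1 (mod 4), so (25/37) = +(37/25).
Reduce top mod 25: now compute (12/25).
Pull out 2^2: since 25 ≡ 1 (mod 8), (2/25) = +1, so (2/25)^2 = +1.
Reciprocity: 3 ≡ 3 and 25 ≡ 1 (mod 4), so (3/25) = +(25/3).
Reduce top mod 3: now compute (1/3).
Reached (1/3) = 1. Collecting the sign flips along the way, the symbol is +1.

1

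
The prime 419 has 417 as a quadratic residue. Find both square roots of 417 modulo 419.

96, 323

Since 419 ≡ 3 (mod 4), a square root of 417 is 417^((419+1)/4) = 417^105 mod 419.
Repeated squaring: 417^2≡4, 417^4≡16, 417^8≡256, 417^16≡172, 417^32≡254, 417^64≡409 (mod 419).
417^105 = 417^(64+32+8+1) ≡ 323 (mod 419).
Check: 323² = 104329 ≡ 417 (mod 419). The two roots are 96 and 323.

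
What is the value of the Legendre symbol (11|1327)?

Reciprocity: 11 ≡ 3 and 1327 ≡ 3 (mod 4), so (11/1327) = −(1327/11).
Reduce top mod 11: now compute (7/11).
Reciprocity: 7 ≡ 3 and 11 ≡ 3 (mod 4), so (7/11) = −(11/7).
Reduce top mod 7: now compute (4/7).
Pull out 2^2: since 7 ≡ 7 (mod 8), (2/7) = +1, so (2/7)^2 = +1.
Reached (1/7) = 1. Collecting the sign flips along the way, the symbol is +1.

1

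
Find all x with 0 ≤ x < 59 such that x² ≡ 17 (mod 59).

28, 31

Since 59 ≡ 3 (mod 4), a square root of 17 is 17^((59+1)/4) = 17^15 mod 59.
Repeated squaring: 17^2≡53, 17^4≡36, 17^8≡57 (mod 59).
17^15 = 17^(8+4+2+1) ≡ 28 (mod 59).
Check: 28² = 784 ≡ 17 (mod 59). The two roots are 28 and 31.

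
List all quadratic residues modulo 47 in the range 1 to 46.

1, 2, 3, 4, 6, 7, 8, 9, 12, 14, 16, 17, 18, 21, 24, 25, 27, 28, 32, 34, 36, 37, 42

Square k = 1,…,23 (k and 47−k give the same square):
1²=1, 2²=4, 3²=9, 4²=16, 5²=25, 6²=36, 7²≡2, 8²≡17, 9²≡34, 10²≡6, 11²≡27, 12²≡3, 13²≡28, 14²≡8, 15²≡37, 16²≡21, 17²≡7, 18²≡42, 19²≡32, 20²≡24, 21²≡18, 22²≡14, 23²≡12 (mod 47).
So the quadratic residues mod 47 are {1, 2, 3, 4, 6, 7, 8, 9, 12, 14, 16, 17, 18, 21, 24, 25, 27, 28, 32, 34, 36, 37, 42}.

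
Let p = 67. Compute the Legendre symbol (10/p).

Euler's criterion: (10/67) ≡ 10^33 (mod 67).
10^2 ≡ 33 (mod 67)
10^4 ≡ 17 (mod 67)
10^8 ≡ 21 (mod 67)
10^16 ≡ 39 (mod 67)
10^32 ≡ 47 (mod 67)
10^33 = 10^(32+1) ≡ 1 (mod 67).
Result is 1, so (10/67) = 1.

1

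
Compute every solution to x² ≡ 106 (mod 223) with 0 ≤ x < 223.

Since 223 ≡ 3 (mod 4), a square root of 106 is 106^((223+1)/4) = 106^56 mod 223.
Repeated squaring: 106^2≡86, 106^4≡37, 106^8≡31, 106^16≡69, 106^32≡78 (mod 223).
106^56 = 106^(32+16+8) ≡ 38 (mod 223).
Check: 38² = 1444 ≡ 106 (mod 223). The two roots are 38 and 185.

38, 185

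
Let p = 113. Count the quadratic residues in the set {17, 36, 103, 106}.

2

(17/113) = -1 → non-residue.
(36/113) = +1 → QR.
(103/113) = -1 → non-residue.
(106/113) = +1 → QR.
Total quadratic residues among the 4: 2.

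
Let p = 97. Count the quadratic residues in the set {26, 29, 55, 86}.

(26/97) = -1 → non-residue.
(29/97) = -1 → non-residue.
(55/97) = -1 → non-residue.
(86/97) = +1 → QR.
Total quadratic residues among the 4: 1.

1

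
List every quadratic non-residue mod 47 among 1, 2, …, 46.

5 10 11 13 15 19 20 22 23 26 29 30 31 33 35 38 39 40 41 43 44 45 46

Square k = 1,…,23 (k and 47−k give the same square):
1²=1, 2²=4, 3²=9, 4²=16, 5²=25, 6²=36, 7²≡2, 8²≡17, 9²≡34, 10²≡6, 11²≡27, 12²≡3, 13²≡28, 14²≡8, 15²≡37, 16²≡21, 17²≡7, 18²≡42, 19²≡32, 20²≡24, 21²≡18, 22²≡14, 23²≡12 (mod 47).
The residues are {1, 2, 3, 4, 6, 7, 8, 9, 12, 14, 16, 17, 18, 21, 24, 25, 27, 28, 32, 34, 36, 37, 42}; the non-residues are the remaining 23 nonzero classes.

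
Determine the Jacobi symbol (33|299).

1

Reciprocity: 33 ≡ 1 and 299 ≡ 3 (mod 4), so (33/299) = +(299/33).
Reduce top mod 33: now compute (2/33).
Pull out 2: since 33 ≡ 1 (mod 8), (2/33) = +1.
Reached (1/33) = 1. Collecting the sign flips along the way, the symbol is +1.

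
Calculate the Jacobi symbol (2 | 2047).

1

Pull out 2: since 2047 ≡ 7 (mod 8), (2/2047) = +1.
Reached (1/2047) = 1. Collecting the sign flips along the way, the symbol is +1.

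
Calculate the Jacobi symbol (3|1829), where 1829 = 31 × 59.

Reciprocity: 3 ≡ 3 and 1829 ≡ 1 (mod 4), so (3/1829) = +(1829/3).
Reduce top mod 3: now compute (2/3).
Pull out 2: since 3 ≡ 3 (mod 8), (2/3) = -1.
Reached (1/3) = 1. Collecting the sign flips along the way, the symbol is -1.

-1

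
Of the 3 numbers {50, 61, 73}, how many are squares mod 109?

(50/109) = -1 → non-residue.
(61/109) = +1 → QR.
(73/109) = +1 → QR.
Total quadratic residues among the 3: 2.

2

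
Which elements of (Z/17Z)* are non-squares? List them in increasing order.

Square k = 1,…,8 (k and 17−k give the same square):
1²=1, 2²=4, 3²=9, 4²=16, 5²≡8, 6²≡2, 7²≡15, 8²≡13 (mod 17).
The residues are {1, 2, 4, 8, 9, 13, 15, 16}; the non-residues are the remaining 8 nonzero classes.

3,5,6,7,10,11,12,14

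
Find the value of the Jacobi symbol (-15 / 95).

0

First reduce: -15 ≡ 80 (mod 95).
Pull out 2^4: since 95 ≡ 7 (mod 8), (2/95) = +1, so (2/95)^4 = +1.
Reciprocity: 5 ≡ 1 and 95 ≡ 3 (mod 4), so (5/95) = +(95/5).
Reduce top mod 5: now compute (0/5).
Top reduces to 0: gcd > 1, so the symbol is 0.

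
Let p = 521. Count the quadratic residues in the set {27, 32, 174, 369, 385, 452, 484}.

3

(27/521) = -1 → non-residue.
(32/521) = +1 → QR.
(174/521) = -1 → non-residue.
(369/521) = -1 → non-residue.
(385/521) = -1 → non-residue.
(452/521) = +1 → QR.
(484/521) = +1 → QR.
Total quadratic residues among the 7: 3.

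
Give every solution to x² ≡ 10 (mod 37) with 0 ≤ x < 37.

37 ≡ 1 (mod 4), so we find a root by search.
Trying successive values, 11² = 121 ≡ 10 (mod 37). The other root is 37 − 11 = 26.

11, 26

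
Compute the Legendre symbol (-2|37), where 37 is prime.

-1

First reduce: -2 ≡ 35 (mod 37).
Reciprocity: 35 ≡ 3 and 37 ≡ 1 (mod 4), so (35/37) = +(37/35).
Reduce top mod 35: now compute (2/35).
Pull out 2: since 35 ≡ 3 (mod 8), (2/35) = -1.
Reached (1/35) = 1. Collecting the sign flips along the way, the symbol is -1.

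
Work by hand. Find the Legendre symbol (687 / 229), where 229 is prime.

First reduce: 687 ≡ 0 (mod 229).
Top reduces to 0: gcd > 1, so the symbol is 0.

0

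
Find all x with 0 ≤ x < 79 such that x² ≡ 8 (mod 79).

18, 61

Since 79 ≡ 3 (mod 4), a square root of 8 is 8^((79+1)/4) = 8^20 mod 79.
Repeated squaring: 8^2≡64, 8^4≡67, 8^8≡65, 8^16≡38 (mod 79).
8^20 = 8^(16+4) ≡ 18 (mod 79).
Check: 18² = 324 ≡ 8 (mod 79). The two roots are 18 and 61.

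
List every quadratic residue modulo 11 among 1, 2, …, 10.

Square k = 1,…,5 (k and 11−k give the same square):
1²=1, 2²=4, 3²=9, 4²≡5, 5²≡3 (mod 11).
So the quadratic residues mod 11 are {1, 3, 4, 5, 9}.

1 3 4 5 9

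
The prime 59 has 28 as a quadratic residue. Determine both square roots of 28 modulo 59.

Since 59 ≡ 3 (mod 4), a square root of 28 is 28^((59+1)/4) = 28^15 mod 59.
Repeated squaring: 28^2≡17, 28^4≡53, 28^8≡36 (mod 59).
28^15 = 28^(8+4+2+1) ≡ 21 (mod 59).
Check: 21² = 441 ≡ 28 (mod 59). The two roots are 21 and 38.

21, 38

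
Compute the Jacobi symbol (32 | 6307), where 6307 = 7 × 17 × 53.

-1

Pull out 2^5: since 6307 ≡ 3 (mod 8), (2/6307) = -1, so (2/6307)^5 = -1.
Reached (1/6307) = 1. Collecting the sign flips along the way, the symbol is -1.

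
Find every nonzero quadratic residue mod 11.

Square k = 1,…,5 (k and 11−k give the same square):
1²=1, 2²=4, 3²=9, 4²≡5, 5²≡3 (mod 11).
So the quadratic residues mod 11 are {1, 3, 4, 5, 9}.

1 3 4 5 9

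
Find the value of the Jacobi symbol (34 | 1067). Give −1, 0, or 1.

-1

Pull out 2: since 1067 ≡ 3 (mod 8), (2/1067) = -1.
Reciprocity: 17 ≡ 1 and 1067 ≡ 3 (mod 4), so (17/1067) = +(1067/17).
Reduce top mod 17: now compute (13/17).
Reciprocity: 13 ≡ 1 and 17 ≡ 1 (mod 4), so (13/17) = +(17/13).
Reduce top mod 13: now compute (4/13).
Pull out 2^2: since 13 ≡ 5 (mod 8), (2/13) = -1, so (2/13)^2 = +1.
Reached (1/13) = 1. Collecting the sign flips along the way, the symbol is -1.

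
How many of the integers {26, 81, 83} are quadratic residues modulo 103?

3

(26/103) = +1 → QR.
(81/103) = +1 → QR.
(83/103) = +1 → QR.
Total quadratic residues among the 3: 3.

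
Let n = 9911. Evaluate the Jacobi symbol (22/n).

0

Pull out 2: since 9911 ≡ 7 (mod 8), (2/9911) = +1.
Reciprocity: 11 ≡ 3 and 9911 ≡ 3 (mod 4), so (11/9911) = −(9911/11).
Reduce top mod 11: now compute (0/11).
Top reduces to 0: gcd > 1, so the symbol is 0.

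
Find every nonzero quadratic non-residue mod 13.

2 5 6 7 8 11

Square k = 1,…,6 (k and 13−k give the same square):
1²=1, 2²=4, 3²=9, 4²≡3, 5²≡12, 6²≡10 (mod 13).
The residues are {1, 3, 4, 9, 10, 12}; the non-residues are the remaining 6 nonzero classes.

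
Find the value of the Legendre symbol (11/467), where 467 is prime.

-1

Reciprocity: 11 ≡ 3 and 467 ≡ 3 (mod 4), so (11/467) = −(467/11).
Reduce top mod 11: now compute (5/11).
Reciprocity: 5 ≡ 1 and 11 ≡ 3 (mod 4), so (5/11) = +(11/5).
Reduce top mod 5: now compute (1/5).
Reached (1/5) = 1. Collecting the sign flips along the way, the symbol is -1.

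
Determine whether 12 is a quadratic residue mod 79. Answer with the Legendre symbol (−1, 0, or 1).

-1

Pull out 2^2: since 79 ≡ 7 (mod 8), (2/79) = +1, so (2/79)^2 = +1.
Reciprocity: 3 ≡ 3 and 79 ≡ 3 (mod 4), so (3/79) = −(79/3).
Reduce top mod 3: now compute (1/3).
Reached (1/3) = 1. Collecting the sign flips along the way, the symbol is -1.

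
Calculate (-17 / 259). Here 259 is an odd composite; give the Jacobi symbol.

-1

First reduce: -17 ≡ 242 (mod 259).
Pull out 2: since 259 ≡ 3 (mod 8), (2/259) = -1.
Reciprocity: 121 ≡ 1 and 259 ≡ 3 (mod 4), so (121/259) = +(259/121).
Reduce top mod 121: now compute (17/121).
Reciprocity: 17 ≡ 1 and 121 ≡ 1 (mod 4), so (17/121) = +(121/17).
Reduce top mod 17: now compute (2/17).
Pull out 2: since 17 ≡ 1 (mod 8), (2/17) = +1.
Reached (1/17) = 1. Collecting the sign flips along the way, the symbol is -1.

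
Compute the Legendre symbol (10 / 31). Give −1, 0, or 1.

Euler's criterion: (10/31) ≡ 10^15 (mod 31).
10^2 ≡ 7 (mod 31)
10^4 ≡ 18 (mod 31)
10^8 ≡ 14 (mod 31)
10^15 = 10^(8+4+2+1) ≡ 1 (mod 31).
Result is 1, so (10/31) = 1.

1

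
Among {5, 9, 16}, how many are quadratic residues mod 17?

2

(5/17) = -1 → non-residue.
(9/17) = +1 → QR.
(16/17) = +1 → QR.
Total quadratic residues among the 3: 2.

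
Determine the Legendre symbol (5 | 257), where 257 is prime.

-1

Reciprocity: 5 ≡ 1 and 257 ≡ 1 (mod 4), so (5/257) = +(257/5).
Reduce top mod 5: now compute (2/5).
Pull out 2: since 5 ≡ 5 (mod 8), (2/5) = -1.
Reached (1/5) = 1. Collecting the sign flips along the way, the symbol is -1.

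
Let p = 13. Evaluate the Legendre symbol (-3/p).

First reduce: -3 ≡ 10 (mod 13).
Pull out 2: since 13 ≡ 5 (mod 8), (2/13) = -1.
Reciprocity: 5 ≡ 1 and 13 ≡ 1 (mod 4), so (5/13) = +(13/5).
Reduce top mod 5: now compute (3/5).
Reciprocity: 3 ≡ 3 and 5 ≡ 1 (mod 4), so (3/5) = +(5/3).
Reduce top mod 3: now compute (2/3).
Pull out 2: since 3 ≡ 3 (mod 8), (2/3) = -1.
Reached (1/3) = 1. Collecting the sign flips along the way, the symbol is +1.

1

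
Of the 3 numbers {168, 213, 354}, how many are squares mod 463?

2

(168/463) = +1 → QR.
(213/463) = +1 → QR.
(354/463) = -1 → non-residue.
Total quadratic residues among the 3: 2.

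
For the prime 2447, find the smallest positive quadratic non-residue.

5

(2/2447) = +1, so 2 is a residue.
(3/2447) = +1, so 3 is a residue.
(4/2447) = +1, so 4 is a residue.
(5/2447) = −1, so 5 is the smallest positive non-residue mod 2447.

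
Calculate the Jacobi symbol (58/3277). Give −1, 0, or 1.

Pull out 2: since 3277 ≡ 5 (mod 8), (2/3277) = -1.
Reciprocity: 29 ≡ 1 and 3277 ≡ 1 (mod 4), so (29/3277) = +(3277/29).
Reduce top mod 29: now compute (0/29).
Top reduces to 0: gcd > 1, so the symbol is 0.

0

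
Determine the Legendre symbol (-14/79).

First reduce: -14 ≡ 65 (mod 79).
Reciprocity: 65 ≡ 1 and 79 ≡ 3 (mod 4), so (65/79) = +(79/65).
Reduce top mod 65: now compute (14/65).
Pull out 2: since 65 ≡ 1 (mod 8), (2/65) = +1.
Reciprocity: 7 ≡ 3 and 65 ≡ 1 (mod 4), so (7/65) = +(65/7).
Reduce top mod 7: now compute (2/7).
Pull out 2: since 7 ≡ 7 (mod 8), (2/7) = +1.
Reached (1/7) = 1. Collecting the sign flips along the way, the symbol is +1.

1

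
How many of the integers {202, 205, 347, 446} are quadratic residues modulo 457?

(202/457) = -1 → non-residue.
(205/457) = +1 → QR.
(347/457) = +1 → QR.
(446/457) = -1 → non-residue.
Total quadratic residues among the 4: 2.

2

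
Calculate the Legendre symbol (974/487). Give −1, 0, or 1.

First reduce: 974 ≡ 0 (mod 487).
Top reduces to 0: gcd > 1, so the symbol is 0.

0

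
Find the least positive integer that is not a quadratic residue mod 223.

3

(2/223) = +1, so 2 is a residue.
(3/223) = −1, so 3 is the smallest positive non-residue mod 223.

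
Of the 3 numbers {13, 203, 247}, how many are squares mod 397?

0

(13/397) = -1 → non-residue.
(203/397) = -1 → non-residue.
(247/397) = -1 → non-residue.
Total quadratic residues among the 3: 0.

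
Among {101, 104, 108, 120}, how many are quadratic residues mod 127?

2

(101/127) = -1 → non-residue.
(104/127) = +1 → QR.
(108/127) = -1 → non-residue.
(120/127) = +1 → QR.
Total quadratic residues among the 4: 2.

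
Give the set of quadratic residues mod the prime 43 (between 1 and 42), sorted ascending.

1,4,6,9,10,11,13,14,15,16,17,21,23,24,25,31,35,36,38,40,41

Square k = 1,…,21 (k and 43−k give the same square):
1²=1, 2²=4, 3²=9, 4²=16, 5²=25, 6²=36, 7²≡6, 8²≡21, 9²≡38, 10²≡14, 11²≡35, 12²≡15, 13²≡40, 14²≡24, 15²≡10, 16²≡41, 17²≡31, 18²≡23, 19²≡17, 20²≡13, 21²≡11 (mod 43).
So the quadratic residues mod 43 are {1, 4, 6, 9, 10, 11, 13, 14, 15, 16, 17, 21, 23, 24, 25, 31, 35, 36, 38, 40, 41}.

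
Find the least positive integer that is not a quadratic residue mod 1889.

3

(2/1889) = +1, so 2 is a residue.
(3/1889) = −1, so 3 is the smallest positive non-residue mod 1889.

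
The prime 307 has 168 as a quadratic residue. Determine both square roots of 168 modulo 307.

33, 274

Since 307 ≡ 3 (mod 4), a square root of 168 is 168^((307+1)/4) = 168^77 mod 307.
Repeated squaring: 168^2≡287, 168^4≡93, 168^8≡53, 168^16≡46, 168^32≡274, 168^64≡168 (mod 307).
168^77 = 168^(64+8+4+1) ≡ 274 (mod 307).
Check: 274² = 75076 ≡ 168 (mod 307). The two roots are 33 and 274.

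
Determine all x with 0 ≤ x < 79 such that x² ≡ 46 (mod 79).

21, 58

Since 79 ≡ 3 (mod 4), a square root of 46 is 46^((79+1)/4) = 46^20 mod 79.
Repeated squaring: 46^2≡62, 46^4≡52, 46^8≡18, 46^16≡8 (mod 79).
46^20 = 46^(16+4) ≡ 21 (mod 79).
Check: 21² = 441 ≡ 46 (mod 79). The two roots are 21 and 58.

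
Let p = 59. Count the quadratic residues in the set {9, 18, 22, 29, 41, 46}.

(9/59) = +1 → QR.
(18/59) = -1 → non-residue.
(22/59) = +1 → QR.
(29/59) = +1 → QR.
(41/59) = +1 → QR.
(46/59) = +1 → QR.
Total quadratic residues among the 6: 5.

5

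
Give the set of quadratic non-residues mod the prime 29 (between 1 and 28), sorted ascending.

Square k = 1,…,14 (k and 29−k give the same square):
1²=1, 2²=4, 3²=9, 4²=16, 5²=25, 6²≡7, 7²≡20, 8²≡6, 9²≡23, 10²≡13, 11²≡5, 12²≡28, 13²≡24, 14²≡22 (mod 29).
The residues are {1, 4, 5, 6, 7, 9, 13, 16, 20, 22, 23, 24, 25, 28}; the non-residues are the remaining 14 nonzero classes.

2 3 8 10 11 12 14 15 17 18 19 21 26 27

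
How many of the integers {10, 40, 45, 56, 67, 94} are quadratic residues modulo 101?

2

(10/101) = -1 → non-residue.
(40/101) = -1 → non-residue.
(45/101) = +1 → QR.
(56/101) = +1 → QR.
(67/101) = -1 → non-residue.
(94/101) = -1 → non-residue.
Total quadratic residues among the 6: 2.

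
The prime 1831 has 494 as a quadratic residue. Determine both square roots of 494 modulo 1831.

Since 1831 ≡ 3 (mod 4), a square root of 494 is 494^((1831+1)/4) = 494^458 mod 1831.
Repeated squaring: 494^2≡513, 494^4≡1336, 494^8≡1502, 494^16≡212, 494^32≡1000, 494^64≡274, 494^128≡5, 494^256≡25 (mod 1831).
494^458 = 494^(256+128+64+8+2) ≡ 1230 (mod 1831).
Check: 1230² = 1512900 ≡ 494 (mod 1831). The two roots are 601 and 1230.

601, 1230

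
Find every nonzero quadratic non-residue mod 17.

3,5,6,7,10,11,12,14

Square k = 1,…,8 (k and 17−k give the same square):
1²=1, 2²=4, 3²=9, 4²=16, 5²≡8, 6²≡2, 7²≡15, 8²≡13 (mod 17).
The residues are {1, 2, 4, 8, 9, 13, 15, 16}; the non-residues are the remaining 8 nonzero classes.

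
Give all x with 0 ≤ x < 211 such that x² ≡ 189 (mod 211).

Since 211 ≡ 3 (mod 4), a square root of 189 is 189^((211+1)/4) = 189^53 mod 211.
Repeated squaring: 189^2≡62, 189^4≡46, 189^8≡6, 189^16≡36, 189^32≡30 (mod 211).
189^53 = 189^(32+16+4+1) ≡ 20 (mod 211).
Check: 20² = 400 ≡ 189 (mod 211). The two roots are 20 and 191.

20, 191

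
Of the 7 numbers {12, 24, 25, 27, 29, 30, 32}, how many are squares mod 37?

4

(12/37) = +1 → QR.
(24/37) = -1 → non-residue.
(25/37) = +1 → QR.
(27/37) = +1 → QR.
(29/37) = -1 → non-residue.
(30/37) = +1 → QR.
(32/37) = -1 → non-residue.
Total quadratic residues among the 7: 4.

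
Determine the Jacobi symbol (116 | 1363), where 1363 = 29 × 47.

Pull out 2^2: since 1363 ≡ 3 (mod 8), (2/1363) = -1, so (2/1363)^2 = +1.
Reciprocity: 29 ≡ 1 and 1363 ≡ 3 (mod 4), so (29/1363) = +(1363/29).
Reduce top mod 29: now compute (0/29).
Top reduces to 0: gcd > 1, so the symbol is 0.

0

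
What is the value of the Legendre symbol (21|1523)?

Reciprocity: 21 ≡ 1 and 1523 ≡ 3 (mod 4), so (21/1523) = +(1523/21).
Reduce top mod 21: now compute (11/21).
Reciprocity: 11 ≡ 3 and 21 ≡ 1 (mod 4), so (11/21) = +(21/11).
Reduce top mod 11: now compute (10/11).
Pull out 2: since 11 ≡ 3 (mod 8), (2/11) = -1.
Reciprocity: 5 ≡ 1 and 11 ≡ 3 (mod 4), so (5/11) = +(11/5).
Reduce top mod 5: now compute (1/5).
Reached (1/5) = 1. Collecting the sign flips along the way, the symbol is -1.

-1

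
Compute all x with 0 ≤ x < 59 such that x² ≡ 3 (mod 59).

Since 59 ≡ 3 (mod 4), a square root of 3 is 3^((59+1)/4) = 3^15 mod 59.
Repeated squaring: 3^2≡9, 3^4≡22, 3^8≡12 (mod 59).
3^15 = 3^(8+4+2+1) ≡ 48 (mod 59).
Check: 48² = 2304 ≡ 3 (mod 59). The two roots are 11 and 48.

11, 48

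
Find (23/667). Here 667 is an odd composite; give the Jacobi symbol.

0

Reciprocity: 23 ≡ 3 and 667 ≡ 3 (mod 4), so (23/667) = −(667/23).
Reduce top mod 23: now compute (0/23).
Top reduces to 0: gcd > 1, so the symbol is 0.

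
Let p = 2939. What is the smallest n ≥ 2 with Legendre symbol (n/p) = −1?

(2/2939) = −1, so 2 is the smallest positive non-residue mod 2939.

2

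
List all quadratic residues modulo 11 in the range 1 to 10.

Square k = 1,…,5 (k and 11−k give the same square):
1²=1, 2²=4, 3²=9, 4²≡5, 5²≡3 (mod 11).
So the quadratic residues mod 11 are {1, 3, 4, 5, 9}.

1, 3, 4, 5, 9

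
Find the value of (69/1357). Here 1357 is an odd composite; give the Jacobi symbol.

Reciprocity: 69 ≡ 1 and 1357 ≡ 1 (mod 4), so (69/1357) = +(1357/69).
Reduce top mod 69: now compute (46/69).
Pull out 2: since 69 ≡ 5 (mod 8), (2/69) = -1.
Reciprocity: 23 ≡ 3 and 69 ≡ 1 (mod 4), so (23/69) = +(69/23).
Reduce top mod 23: now compute (0/23).
Top reduces to 0: gcd > 1, so the symbol is 0.

0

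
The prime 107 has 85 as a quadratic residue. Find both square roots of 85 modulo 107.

37, 70

Since 107 ≡ 3 (mod 4), a square root of 85 is 85^((107+1)/4) = 85^27 mod 107.
Repeated squaring: 85^2≡56, 85^4≡33, 85^8≡19, 85^16≡40 (mod 107).
85^27 = 85^(16+8+2+1) ≡ 37 (mod 107).
Check: 37² = 1369 ≡ 85 (mod 107). The two roots are 37 and 70.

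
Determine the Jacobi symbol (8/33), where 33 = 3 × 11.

1

Pull out 2^3: since 33 ≡ 1 (mod 8), (2/33) = +1, so (2/33)^3 = +1.
Reached (1/33) = 1. Collecting the sign flips along the way, the symbol is +1.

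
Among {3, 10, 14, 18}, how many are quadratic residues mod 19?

(3/19) = -1 → non-residue.
(10/19) = -1 → non-residue.
(14/19) = -1 → non-residue.
(18/19) = -1 → non-residue.
Total quadratic residues among the 4: 0.

0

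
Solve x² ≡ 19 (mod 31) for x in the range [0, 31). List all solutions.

Since 31 ≡ 3 (mod 4), a square root of 19 is 19^((31+1)/4) = 19^8 mod 31.
Repeated squaring: 19^2≡20, 19^4≡28, 19^8≡9 (mod 31).
19^8 = 19^(8) ≡ 9 (mod 31).
Check: 9² = 81 ≡ 19 (mod 31). The two roots are 9 and 22.

9, 22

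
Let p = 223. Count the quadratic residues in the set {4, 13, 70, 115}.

(4/223) = +1 → QR.
(13/223) = -1 → non-residue.
(70/223) = -1 → non-residue.
(115/223) = +1 → QR.
Total quadratic residues among the 4: 2.

2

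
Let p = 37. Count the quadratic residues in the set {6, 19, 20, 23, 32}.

0

(6/37) = -1 → non-residue.
(19/37) = -1 → non-residue.
(20/37) = -1 → non-residue.
(23/37) = -1 → non-residue.
(32/37) = -1 → non-residue.
Total quadratic residues among the 5: 0.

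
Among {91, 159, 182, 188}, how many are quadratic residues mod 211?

(91/211) = -1 → non-residue.
(159/211) = -1 → non-residue.
(182/211) = +1 → QR.
(188/211) = +1 → QR.
Total quadratic residues among the 4: 2.

2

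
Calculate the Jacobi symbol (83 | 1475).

Reciprocity: 83 ≡ 3 and 1475 ≡ 3 (mod 4), so (83/1475) = −(1475/83).
Reduce top mod 83: now compute (64/83).
Pull out 2^6: since 83 ≡ 3 (mod 8), (2/83) = -1, so (2/83)^6 = +1.
Reached (1/83) = 1. Collecting the sign flips along the way, the symbol is -1.

-1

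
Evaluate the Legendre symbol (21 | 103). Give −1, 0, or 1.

Reciprocity: 21 ≡ 1 and 103 ≡ 3 (mod 4), so (21/103) = +(103/21).
Reduce top mod 21: now compute (19/21).
Reciprocity: 19 ≡ 3 and 21 ≡ 1 (mod 4), so (19/21) = +(21/19).
Reduce top mod 19: now compute (2/19).
Pull out 2: since 19 ≡ 3 (mod 8), (2/19) = -1.
Reached (1/19) = 1. Collecting the sign flips along the way, the symbol is -1.

-1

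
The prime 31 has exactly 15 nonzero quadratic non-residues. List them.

Square k = 1,…,15 (k and 31−k give the same square):
1²=1, 2²=4, 3²=9, 4²=16, 5²=25, 6²≡5, 7²≡18, 8²≡2, 9²≡19, 10²≡7, 11²≡28, 12²≡20, 13²≡14, 14²≡10, 15²≡8 (mod 31).
The residues are {1, 2, 4, 5, 7, 8, 9, 10, 14, 16, 18, 19, 20, 25, 28}; the non-residues are the remaining 15 nonzero classes.

3, 6, 11, 12, 13, 15, 17, 21, 22, 23, 24, 26, 27, 29, 30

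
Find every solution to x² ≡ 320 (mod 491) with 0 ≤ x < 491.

Since 491 ≡ 3 (mod 4), a square root of 320 is 320^((491+1)/4) = 320^123 mod 491.
Repeated squaring: 320^2≡272, 320^4≡334, 320^8≡99, 320^16≡472, 320^32≡361, 320^64≡206 (mod 491).
320^123 = 320^(64+32+16+8+2+1) ≡ 297 (mod 491).
Check: 297² = 88209 ≡ 320 (mod 491). The two roots are 194 and 297.

194, 297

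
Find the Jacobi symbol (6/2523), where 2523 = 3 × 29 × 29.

0

Pull out 2: since 2523 ≡ 3 (mod 8), (2/2523) = -1.
Reciprocity: 3 ≡ 3 and 2523 ≡ 3 (mod 4), so (3/2523) = −(2523/3).
Reduce top mod 3: now compute (0/3).
Top reduces to 0: gcd > 1, so the symbol is 0.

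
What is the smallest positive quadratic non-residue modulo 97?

5

(2/97) = +1, so 2 is a residue.
(3/97) = +1, so 3 is a residue.
(4/97) = +1, so 4 is a residue.
(5/97) = −1, so 5 is the smallest positive non-residue mod 97.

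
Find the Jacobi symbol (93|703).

-1

Reciprocity: 93 ≡ 1 and 703 ≡ 3 (mod 4), so (93/703) = +(703/93).
Reduce top mod 93: now compute (52/93).
Pull out 2^2: since 93 ≡ 5 (mod 8), (2/93) = -1, so (2/93)^2 = +1.
Reciprocity: 13 ≡ 1 and 93 ≡ 1 (mod 4), so (13/93) = +(93/13).
Reduce top mod 13: now compute (2/13).
Pull out 2: since 13 ≡ 5 (mod 8), (2/13) = -1.
Reached (1/13) = 1. Collecting the sign flips along the way, the symbol is -1.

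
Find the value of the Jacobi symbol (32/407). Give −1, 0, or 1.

1

Pull out 2^5: since 407 ≡ 7 (mod 8), (2/407) = +1, so (2/407)^5 = +1.
Reached (1/407) = 1. Collecting the sign flips along the way, the symbol is +1.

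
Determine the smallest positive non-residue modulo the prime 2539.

(2/2539) = −1, so 2 is the smallest positive non-residue mod 2539.

2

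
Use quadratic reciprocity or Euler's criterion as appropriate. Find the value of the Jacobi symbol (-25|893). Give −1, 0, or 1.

1

First reduce: -25 ≡ 868 (mod 893).
Pull out 2^2: since 893 ≡ 5 (mod 8), (2/893) = -1, so (2/893)^2 = +1.
Reciprocity: 217 ≡ 1 and 893 ≡ 1 (mod 4), so (217/893) = +(893/217).
Reduce top mod 217: now compute (25/217).
Reciprocity: 25 ≡ 1 and 217 ≡ 1 (mod 4), so (25/217) = +(217/25).
Reduce top mod 25: now compute (17/25).
Reciprocity: 17 ≡ 1 and 25 ≡ 1 (mod 4), so (17/25) = +(25/17).
Reduce top mod 17: now compute (8/17).
Pull out 2^3: since 17 ≡ 1 (mod 8), (2/17) = +1, so (2/17)^3 = +1.
Reached (1/17) = 1. Collecting the sign flips along the way, the symbol is +1.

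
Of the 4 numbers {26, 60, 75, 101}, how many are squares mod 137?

2

(26/137) = -1 → non-residue.
(60/137) = +1 → QR.
(75/137) = -1 → non-residue.
(101/137) = +1 → QR.
Total quadratic residues among the 4: 2.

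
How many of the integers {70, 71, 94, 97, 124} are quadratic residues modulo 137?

0

(70/137) = -1 → non-residue.
(71/137) = -1 → non-residue.
(94/137) = -1 → non-residue.
(97/137) = -1 → non-residue.
(124/137) = -1 → non-residue.
Total quadratic residues among the 5: 0.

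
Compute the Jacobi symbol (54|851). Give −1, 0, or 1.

Pull out 2: since 851 ≡ 3 (mod 8), (2/851) = -1.
Reciprocity: 27 ≡ 3 and 851 ≡ 3 (mod 4), so (27/851) = −(851/27).
Reduce top mod 27: now compute (14/27).
Pull out 2: since 27 ≡ 3 (mod 8), (2/27) = -1.
Reciprocity: 7 ≡ 3 and 27 ≡ 3 (mod 4), so (7/27) = −(27/7).
Reduce top mod 7: now compute (6/7).
Pull out 2: since 7 ≡ 7 (mod 8), (2/7) = +1.
Reciprocity: 3 ≡ 3 and 7 ≡ 3 (mod 4), so (3/7) = −(7/3).
Reduce top mod 3: now compute (1/3).
Reached (1/3) = 1. Collecting the sign flips along the way, the symbol is -1.

-1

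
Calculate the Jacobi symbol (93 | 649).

Reciprocity: 93 ≡ 1 and 649 ≡ 1 (mod 4), so (93/649) = +(649/93).
Reduce top mod 93: now compute (91/93).
Reciprocity: 91 ≡ 3 and 93 ≡ 1 (mod 4), so (91/93) = +(93/91).
Reduce top mod 91: now compute (2/91).
Pull out 2: since 91 ≡ 3 (mod 8), (2/91) = -1.
Reached (1/91) = 1. Collecting the sign flips along the way, the symbol is -1.

-1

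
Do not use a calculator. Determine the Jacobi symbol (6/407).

Pull out 2: since 407 ≡ 7 (mod 8), (2/407) = +1.
Reciprocity: 3 ≡ 3 and 407 ≡ 3 (mod 4), so (3/407) = −(407/3).
Reduce top mod 3: now compute (2/3).
Pull out 2: since 3 ≡ 3 (mod 8), (2/3) = -1.
Reached (1/3) = 1. Collecting the sign flips along the way, the symbol is +1.

1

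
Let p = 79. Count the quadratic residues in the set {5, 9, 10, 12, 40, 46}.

5

(5/79) = +1 → QR.
(9/79) = +1 → QR.
(10/79) = +1 → QR.
(12/79) = -1 → non-residue.
(40/79) = +1 → QR.
(46/79) = +1 → QR.
Total quadratic residues among the 6: 5.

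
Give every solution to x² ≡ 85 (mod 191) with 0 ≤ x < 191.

64, 127

Since 191 ≡ 3 (mod 4), a square root of 85 is 85^((191+1)/4) = 85^48 mod 191.
Repeated squaring: 85^2≡158, 85^4≡134, 85^8≡2, 85^16≡4, 85^32≡16 (mod 191).
85^48 = 85^(32+16) ≡ 64 (mod 191).
Check: 64² = 4096 ≡ 85 (mod 191). The two roots are 64 and 127.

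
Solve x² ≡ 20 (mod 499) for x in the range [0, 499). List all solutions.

100, 399

Since 499 ≡ 3 (mod 4), a square root of 20 is 20^((499+1)/4) = 20^125 mod 499.
Repeated squaring: 20^2≡400, 20^4≡320, 20^8≡105, 20^16≡47, 20^32≡213, 20^64≡459 (mod 499).
20^125 = 20^(64+32+16+8+4+1) ≡ 100 (mod 499).
Check: 100² = 10000 ≡ 20 (mod 499). The two roots are 100 and 399.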